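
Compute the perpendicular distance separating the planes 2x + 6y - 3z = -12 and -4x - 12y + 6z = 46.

11/7

Divide the second equation by -2 to match normals: 2x + 6y - 3z = -23.
Both planes have normal n = (2, 6, -3), |n| = 7. Any point on the first plane is at distance |(-23) − (-12)|/|n| = 11/7 from the second.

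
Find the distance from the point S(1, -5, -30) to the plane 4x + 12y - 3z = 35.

1/13

Normal vector n = (4, 12, -3), and n·(1, -5, -30) - 35 = -1.
|n| = √(16 + 144 + 9) = 13, so the distance is |-1|/13 = 1/13.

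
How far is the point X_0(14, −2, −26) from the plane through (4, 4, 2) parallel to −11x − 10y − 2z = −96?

2/5

Parallel planes share the normal n = (−11, −10, −2); since (4, 4, 2) lies on the plane, its equation is −11x − 10y − 2z = -88.
d = |(-11)·14 + (-10)·(-2) + (-2)·(-26) − (-88)| / √(121 + 100 + 4) = |6| / 15 = 2/5.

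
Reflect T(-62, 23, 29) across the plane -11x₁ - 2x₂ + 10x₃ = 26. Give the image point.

(26, 39, -51)

n = (-11, -2, 10), |n|² = 225, n·T − 26 = 900, so t = 900/225 = 4.
Foot F = T − 4·n = (-18, 31, -11); the reflection is 2F − T = (26, 39, -51).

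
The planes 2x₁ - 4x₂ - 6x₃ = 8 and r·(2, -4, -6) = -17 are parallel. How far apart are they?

With common normal n = (2, -4, -6) (|n| = 2√14), the distance is |8 − (-17)|/|n| = 25/(2√14).

25√14/28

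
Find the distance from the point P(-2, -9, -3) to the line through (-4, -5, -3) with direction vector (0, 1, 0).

Direction vector d = (0, 1, 0).
AP = (2, -4, 0); AP·d = -4, |AP|² = 20, |d|² = 1.
distance² = |AP|² − (AP·d)²/|d|² = 20 − 16/1 = 4, so the distance is 2.

2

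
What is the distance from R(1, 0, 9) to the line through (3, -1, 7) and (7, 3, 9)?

A direction vector is d = (4, 4, 2).
AP = (-2, 1, 2); AP·d = 0, |AP|² = 9, |d|² = 36.
distance² = |AP|² − (AP·d)²/|d|² = 9 − 0/36 = 9, so the distance is 3.

3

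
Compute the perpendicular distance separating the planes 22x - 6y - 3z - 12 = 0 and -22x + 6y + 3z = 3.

Divide the second equation by -1 to match normals: 22x - 6y - 3z = -3.
With common normal n = (22, -6, -3) (|n| = 23), the distance is |12 − (-3)|/|n| = 15/23.

15/23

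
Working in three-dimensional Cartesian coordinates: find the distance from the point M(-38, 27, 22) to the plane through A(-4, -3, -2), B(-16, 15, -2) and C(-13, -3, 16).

12√61/61

AB = (-12, 18, 0) and AC = (-9, 0, 18), so a normal is n = AB × AC = (324, 216, 162).
d = |324·(-38) + 216·27 + 162·22 − (-2268)| / √(104976 + 46656 + 26244) = |-648| / (54√61) = 12/√61.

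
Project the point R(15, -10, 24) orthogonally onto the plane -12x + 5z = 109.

n = (-12, 0, 5), |n|² = 169, and n·R − 109 = -169.
t = -169/169 = -1, so the foot is R − t·n = (15, -10, 24) − (-1)·(-12, 0, 5) = (3, -10, 29).

(3, -10, 29)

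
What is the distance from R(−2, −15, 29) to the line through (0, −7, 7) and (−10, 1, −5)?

2√61

A direction vector is d = (−10, 8, −12).
AP = (−2, −8, 22); AP·d = -308, |AP|² = 552, |d|² = 308.
distance² = |AP|² − (AP·d)²/|d|² = 552 − 94864/308 = 244, so the distance is 2√61.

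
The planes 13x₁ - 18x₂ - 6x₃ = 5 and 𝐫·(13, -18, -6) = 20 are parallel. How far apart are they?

15/23

Both planes have normal n = (13, -18, -6), |n| = 23. Any point on the first plane is at distance |20 − 5|/|n| = 15/23 from the second.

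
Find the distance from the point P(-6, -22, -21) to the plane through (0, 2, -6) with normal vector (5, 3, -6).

6√70/35

The plane has equation n·(r − (0, 2, -6)) = 0, i.e. n·r = 42.
Then n·(-6, -22, -21) - 42 = -12.
|n| = √(25 + 9 + 36) = √70, so the distance is |-12|/√70 = 6√70/35.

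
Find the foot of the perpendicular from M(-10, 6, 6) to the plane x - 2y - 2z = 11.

(-5, -4, -4)

n = (1, -2, -2), |n|² = 9, and n·M − 11 = -45.
t = -45/9 = -5, so the foot is M − t·n = (-10, 6, 6) − (-5)·(1, -2, -2) = (-5, -4, -4).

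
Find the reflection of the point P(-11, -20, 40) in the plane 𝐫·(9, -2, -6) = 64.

n = (9, -2, -6), |n|² = 121, n·P − 64 = -363, so t = -363/121 = -3.
Foot F = P − (-3)·n = (16, -26, 22); the reflection is 2F − P = (43, -32, 4).

(43, -32, 4)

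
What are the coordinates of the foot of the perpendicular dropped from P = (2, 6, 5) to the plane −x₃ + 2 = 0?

(2, 6, 2)

n = (0, 0, −1), |n|² = 1, and n·P − (-2) = -3.
t = -3/1 = -3, so the foot is P − t·n = (2, 6, 5) − (-3)·(0, 0, −1) = (2, 6, 2).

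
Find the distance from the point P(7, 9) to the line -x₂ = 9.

d = |0·7 + (-1)·9 − 9| / √(0 + 1) = |-18|/1 = 18.

18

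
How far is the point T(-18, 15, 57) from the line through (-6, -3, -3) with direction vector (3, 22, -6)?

Direction vector d = (3, 22, -6).
AP = (-12, 18, 60); AP·d = 0, |AP|² = 4068, |d|² = 529.
distance² = |AP|² − (AP·d)²/|d|² = 4068 − 0/529 = 4068, so the distance is 6√113.

6√113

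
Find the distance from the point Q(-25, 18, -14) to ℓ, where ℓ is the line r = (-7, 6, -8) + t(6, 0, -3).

Direction vector d = (6, 0, -3).
AP = (-18, 12, -6); AP·d = -90, |AP|² = 504, |d|² = 45.
distance² = |AP|² − (AP·d)²/|d|² = 504 − 8100/45 = 324, so the distance is 18.

18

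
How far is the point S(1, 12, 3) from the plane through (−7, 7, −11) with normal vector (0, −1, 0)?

The plane has equation n·(r − (−7, 7, −11)) = 0, i.e. n·r = -7.
d = |(-1)·12 − (-7)| / √(0 + 1 + 0) = |-5| / 1 = 5.

5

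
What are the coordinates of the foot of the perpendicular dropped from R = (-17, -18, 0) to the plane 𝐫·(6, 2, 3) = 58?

(7, -10, 12)

The perpendicular from R has direction n = (6, 2, 3): r = (-17, -18, 0) + μ(6, 2, 3).
Substitute into the plane: n·(R + μn) = 58 gives -138 + 49μ = 58, so μ = 4.
Foot = (-17, -18, 0) + 4·(6, 2, 3) = (7, -10, 12).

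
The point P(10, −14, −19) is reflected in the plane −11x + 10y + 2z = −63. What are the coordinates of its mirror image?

(-12, 6, -15)

n = (−11, 10, 2), |n|² = 225, n·P − (-63) = -225, so t = -225/225 = -1.
Foot F = P − (-1)·n = (−1, −4, −17); the reflection is 2F − P = (−12, 6, −15).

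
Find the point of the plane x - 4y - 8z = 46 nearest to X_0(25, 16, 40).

n = (1, -4, -8), |n|² = 81, and n·X_0 − 46 = -405.
t = -405/81 = -5, so the foot is X_0 − t·n = (25, 16, 40) − (-5)·(1, -4, -8) = (30, -4, 0).

(30, -4, 0)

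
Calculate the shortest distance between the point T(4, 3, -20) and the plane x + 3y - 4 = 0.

9√10/10

n = (1, 3, 0); n·P − 4 = 9; |n| = √10; distance = 9/√10 = 9√10/10.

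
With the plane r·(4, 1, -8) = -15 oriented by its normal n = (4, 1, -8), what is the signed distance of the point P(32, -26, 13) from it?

n·P − (-15) = 13.
|n| = 9, so the signed distance is 13/9.

13/9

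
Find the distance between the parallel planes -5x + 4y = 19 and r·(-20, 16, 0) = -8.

Divide the second equation by 4 to match normals: -5x + 4y = -2.
Both planes have normal n = (-5, 4, 0), |n| = √41. Any point on the first plane is at distance |(-2) − 19|/|n| = 21/√41 from the second.

21/√41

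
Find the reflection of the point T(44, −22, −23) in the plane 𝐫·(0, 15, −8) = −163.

(44, -404/17, -375/17)

With n = (0, 15, −8), the signed offset is (n·T − (-163))/|n|² = 17/289 = 1/17.
T' = T − 2t·n = (44, −22, −23) − (2/17)·(0, 15, −8) = (44, −404/17, −375/17).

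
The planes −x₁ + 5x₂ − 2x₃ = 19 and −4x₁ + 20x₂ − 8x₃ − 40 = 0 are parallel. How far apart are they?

Divide the second equation by 4 to match normals: −x₁ + 5x₂ − 2x₃ = 10.
With common normal n = (−1, 5, −2) (|n| = √30), the distance is |19 − 10|/|n| = 9/√30 = 3√30/10.

3√30/10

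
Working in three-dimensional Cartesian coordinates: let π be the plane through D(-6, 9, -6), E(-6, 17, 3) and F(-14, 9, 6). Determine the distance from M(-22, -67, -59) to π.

DE = (0, 8, 9) and DF = (-8, 0, 12), so a normal is n = DE × DF = (96, -72, 64).
d = |96·(-22) + (-72)·(-67) + 64·(-59) − (-1608)| / √(9216 + 5184 + 4096) = |544| / 136 = 4.

4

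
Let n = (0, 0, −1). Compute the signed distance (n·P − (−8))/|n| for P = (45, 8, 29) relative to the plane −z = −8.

n·P − (-8) = -21.
|n| = 1, so the signed distance is -21/1 = -21.

-21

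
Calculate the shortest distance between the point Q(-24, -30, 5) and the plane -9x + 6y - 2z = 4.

Normal vector n = (-9, 6, -2), and n·(-24, -30, 5) - 4 = 22.
|n| = √(81 + 36 + 4) = 11, so the distance is |22|/11 = 2.

2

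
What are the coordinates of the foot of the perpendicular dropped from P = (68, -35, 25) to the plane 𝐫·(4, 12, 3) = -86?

(880/13, -467/13, 322/13)

The perpendicular from P has direction n = (4, 12, 3): r = (68, -35, 25) + λ(4, 12, 3).
Substitute into the plane: n·(P + λn) = -86 gives -73 + 169λ = -86, so λ = -1/13.
Foot = (68, -35, 25) + (-1/13)·(4, 12, 3) = (880/13, -467/13, 322/13).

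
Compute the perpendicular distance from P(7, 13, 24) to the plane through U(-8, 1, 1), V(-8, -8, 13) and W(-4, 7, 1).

UV = (0, -9, 12) and UW = (4, 6, 0), so a normal is n = UV × UW = (-72, 48, 36).
d = |(-72)·7 + 48·13 + 36·24 − 660| / √(5184 + 2304 + 1296) = |324| / (12√61) = 27/√61.

27/√61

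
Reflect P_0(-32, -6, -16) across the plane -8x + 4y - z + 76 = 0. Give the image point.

(32, -38, -8)

n = (-8, 4, -1), |n|² = 81, n·P_0 − (-76) = 324, so t = 324/81 = 4.
Foot F = P_0 − 4·n = (0, -22, -12); the reflection is 2F − P_0 = (32, -38, -8).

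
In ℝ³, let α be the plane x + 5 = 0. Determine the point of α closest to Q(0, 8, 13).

(-5, 8, 13)

The perpendicular from Q has direction n = (1, 0, 0): r = (0, 8, 13) + μ(1, 0, 0).
Substitute into the plane: n·(Q + μn) = -5 gives 0 + 1μ = -5, so μ = -5.
Foot = (0, 8, 13) + (-5)·(1, 0, 0) = (−5, 8, 13).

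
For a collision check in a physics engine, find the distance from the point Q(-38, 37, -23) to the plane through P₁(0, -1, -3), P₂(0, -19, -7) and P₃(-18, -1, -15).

P₁P₂ = (0, -18, -4) and P₁P₃ = (-18, 0, -12), so a normal is n = P₁P₂ × P₁P₃ = (216, 72, -324).
Then n·(-38, 37, -23) - 900 = 1008.
|n| = √(46656 + 5184 + 104976) = 396, so the distance is |1008|/396 = 28/11.

28/11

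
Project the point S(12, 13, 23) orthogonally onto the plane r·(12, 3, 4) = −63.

n = (12, 3, 4), |n|² = 169, and n·S − (-63) = 338.
t = 338/169 = 2, so the foot is S − t·n = (12, 13, 23) − 2·(12, 3, 4) = (−12, 7, 15).

(-12, 7, 15)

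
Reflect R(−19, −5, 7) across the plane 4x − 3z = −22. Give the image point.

n = (4, 0, −3), |n|² = 25, n·R − (-22) = -75, so t = -75/25 = -3.
Foot F = R − (-3)·n = (−7, −5, −2); the reflection is 2F − R = (5, −5, −11).

(5, -5, -11)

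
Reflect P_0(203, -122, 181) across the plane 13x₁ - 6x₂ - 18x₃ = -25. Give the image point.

n = (13, -6, -18), |n|² = 529, n·P_0 − (-25) = 138, so t = 138/529 = 6/23.
Foot F = P_0 − (6/23)·n = (4591/23, -2770/23, 4271/23); the reflection is 2F − P_0 = (4513/23, -2734/23, 4379/23).

(4513/23, -2734/23, 4379/23)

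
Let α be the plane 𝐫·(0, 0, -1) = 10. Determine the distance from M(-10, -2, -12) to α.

2

d = |(-1)·(-12) − 10| / √(0 + 0 + 1) = |2| / 1 = 2.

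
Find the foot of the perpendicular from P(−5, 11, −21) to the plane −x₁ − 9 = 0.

The perpendicular from P has direction n = (−1, 0, 0): r = (−5, 11, −21) + t(−1, 0, 0).
Substitute into the plane: n·(P + tn) = 9 gives 5 + 1t = 9, so t = 4.
Foot = (−5, 11, −21) + 4·(−1, 0, 0) = (−9, 11, −21).

(-9, 11, -21)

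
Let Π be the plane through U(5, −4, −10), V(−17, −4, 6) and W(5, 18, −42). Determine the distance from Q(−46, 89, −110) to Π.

UV = (−22, 0, 16) and UW = (0, 22, −32), so a normal is n = UV × UW = (−352, −704, −484).
Then n·(−46, 89, −110) − 5896 = 880.
|n| = √(123904 + 495616 + 234256) = 924, so the distance is |880|/924 = 20/21.

20/21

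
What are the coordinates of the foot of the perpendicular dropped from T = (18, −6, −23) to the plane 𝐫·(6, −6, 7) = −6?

(204/11, -72/11, -246/11)

n = (6, −6, 7), |n|² = 121, and n·T − (-6) = -11.
t = -11/121 = -1/11, so the foot is T − t·n = (18, −6, −23) − (-1/11)·(6, −6, 7) = (204/11, −72/11, −246/11).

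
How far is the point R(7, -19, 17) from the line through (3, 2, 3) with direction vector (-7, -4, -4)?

Direction vector d = (-7, -4, -4).
AP = (4, -21, 14); AP·d = 0, |AP|² = 653, |d|² = 81.
distance² = |AP|² − (AP·d)²/|d|² = 653 − 0/81 = 653, so the distance is √653.

√653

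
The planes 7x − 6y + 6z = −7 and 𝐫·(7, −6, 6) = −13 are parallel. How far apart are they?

6/11

Both planes have normal n = (7, −6, 6), |n| = 11. Any point on the first plane is at distance |(-13) − (-7)|/|n| = 6/11 from the second.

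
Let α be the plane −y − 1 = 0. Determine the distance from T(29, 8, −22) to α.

9

Normal vector n = (0, −1, 0), and n·(29, 8, −22) − 1 = −9.
|n| = √(0 + 1 + 0) = 1, so the distance is |-9|/1 = 9.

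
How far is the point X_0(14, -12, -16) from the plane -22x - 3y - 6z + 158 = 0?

d = |(-22)·14 + (-3)·(-12) + (-6)·(-16) − (-158)| / √(484 + 9 + 36) = |-18| / 23 = 18/23.

18/23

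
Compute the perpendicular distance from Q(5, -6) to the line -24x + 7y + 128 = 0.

d = |(-24)·5 + 7·(-6) − (-128)| / √(576 + 49) = |-34|/25 = 34/25.

34/25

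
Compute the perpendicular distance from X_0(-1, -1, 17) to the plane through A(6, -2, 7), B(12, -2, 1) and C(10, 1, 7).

AB = (6, 0, -6) and AC = (4, 3, 0), so a normal is n = AB × AC = (18, -24, 18).
Then n·(-1, -1, 17) - 282 = 30.
|n| = √(324 + 576 + 324) = 6√34, so the distance is |30|/(6√34) = 5/√34.

5√34/34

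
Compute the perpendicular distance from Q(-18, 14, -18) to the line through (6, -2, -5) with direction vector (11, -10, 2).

Direction vector d = (11, -10, 2).
AP = (-24, 16, -13), and AP × d = (-98, -95, 64).
|AP × d|² = 22725 and |d|² = 225, so the distance is √(22725/225) = √101.

√101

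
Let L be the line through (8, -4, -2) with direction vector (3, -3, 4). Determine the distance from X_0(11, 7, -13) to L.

√115

Direction vector d = (3, -3, 4).
AP = (3, 11, -11), and AP × d = (11, -45, -42).
|AP × d|² = 3910 and |d|² = 34, so the distance is √(3910/34) = √115.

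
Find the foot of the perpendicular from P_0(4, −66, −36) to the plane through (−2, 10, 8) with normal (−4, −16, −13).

n = (−4, −16, −13), |n|² = 441, and n·P_0 − (-256) = 1764.
t = 1764/441 = 4, so the foot is P_0 − t·n = (4, −66, −36) − 4·(−4, −16, −13) = (20, −2, 16).

(20, -2, 16)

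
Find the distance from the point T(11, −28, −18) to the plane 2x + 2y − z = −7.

3

Normal vector n = (2, 2, −1), and n·(11, −28, −18) − (−7) = −9.
|n| = √(4 + 4 + 1) = 3, so the distance is |-9|/3 = 3.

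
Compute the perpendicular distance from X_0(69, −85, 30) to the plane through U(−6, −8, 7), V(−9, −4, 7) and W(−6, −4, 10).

UV = (−3, 4, 0) and UW = (0, 4, 3), so a normal is n = UV × UW = (12, 9, −12).
Then n·(69, −85, 30) − (−228) = −69.
|n| = √(144 + 81 + 144) = 3√41, so the distance is |-69|/(3√41) = 23/√41.

23/√41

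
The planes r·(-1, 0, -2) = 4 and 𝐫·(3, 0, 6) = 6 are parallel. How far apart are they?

6√5/5

Divide the second equation by -3 to match normals: -x - 2z = -2.
With common normal n = (-1, 0, -2) (|n| = √5), the distance is |4 − (-2)|/|n| = 6/√5 = 6√5/5.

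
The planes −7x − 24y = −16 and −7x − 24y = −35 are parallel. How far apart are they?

19/25

Both planes have normal n = (−7, −24, 0), |n| = 25. Any point on the first plane is at distance |(-35) − (-16)|/|n| = 19/25 from the second.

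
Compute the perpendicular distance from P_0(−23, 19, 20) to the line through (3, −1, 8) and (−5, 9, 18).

A direction vector is d = (−8, 10, 10).
AP = (−26, 20, 12), and AP × d = (80, 164, −100).
|AP × d|² = 43296 and |d|² = 264, so the distance is √(43296/264) = √164 = 2√41.

2√41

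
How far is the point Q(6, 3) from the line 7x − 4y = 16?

d = |7·6 + (-4)·3 − 16| / √(49 + 16) = |14|/√65 = 14/√65.

14/√65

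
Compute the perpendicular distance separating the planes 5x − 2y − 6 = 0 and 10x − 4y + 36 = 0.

24/√29

Divide the second equation by 2 to match normals: 5x − 2y = -18.
With common normal n = (5, −2, 0) (|n| = √29), the distance is |6 − (-18)|/|n| = 24/√29.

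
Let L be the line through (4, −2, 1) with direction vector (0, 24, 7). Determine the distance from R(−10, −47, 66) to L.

√5821

Direction vector d = (0, 24, 7).
AP = (−14, −45, 65); AP·d = -625, |AP|² = 6446, |d|² = 625.
distance² = |AP|² − (AP·d)²/|d|² = 6446 − 390625/625 = 5821, so the distance is √5821.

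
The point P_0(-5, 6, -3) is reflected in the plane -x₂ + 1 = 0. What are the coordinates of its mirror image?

n = (0, -1, 0), |n|² = 1, n·P_0 − (-1) = -5, so t = -5/1 = -5.
Foot F = P_0 − (-5)·n = (-5, 1, -3); the reflection is 2F − P_0 = (-5, -4, -3).

(-5, -4, -3)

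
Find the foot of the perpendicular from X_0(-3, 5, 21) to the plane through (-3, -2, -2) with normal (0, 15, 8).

n = (0, 15, 8), |n|² = 289, and n·X_0 − (-46) = 289.
t = 289/289 = 1, so the foot is X_0 − t·n = (-3, 5, 21) − 1·(0, 15, 8) = (-3, -10, 13).

(-3, -10, 13)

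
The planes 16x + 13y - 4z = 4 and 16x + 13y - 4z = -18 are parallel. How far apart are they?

22/21

Both planes have normal n = (16, 13, -4), |n| = 21. Any point on the first plane is at distance |(-18) − 4|/|n| = 22/21 from the second.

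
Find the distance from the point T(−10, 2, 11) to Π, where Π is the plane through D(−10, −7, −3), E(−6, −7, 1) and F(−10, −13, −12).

DE = (4, 0, 4) and DF = (0, −6, −9), so a normal is n = DE × DF = (24, 36, −24).
d = |24·(-10) + 36·2 + (-24)·11 − (-420)| / √(576 + 1296 + 576) = |-12| / (12√17) = √17/17.

√17/17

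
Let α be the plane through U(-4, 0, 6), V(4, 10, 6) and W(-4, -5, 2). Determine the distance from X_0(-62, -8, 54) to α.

UV = (8, 10, 0) and UW = (0, -5, -4), so a normal is n = UV × UW = (-40, 32, -40).
d = |(-40)·(-62) + 32·(-8) + (-40)·54 − (-80)| / √(1600 + 1024 + 1600) = |144| / (8√66) = 3√66/11.

3√66/11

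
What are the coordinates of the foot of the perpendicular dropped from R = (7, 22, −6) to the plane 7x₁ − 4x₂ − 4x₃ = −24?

n = (7, −4, −4), |n|² = 81, and n·R − (-24) = 9.
t = 9/81 = 1/9, so the foot is R − t·n = (7, 22, −6) − (1/9)·(7, −4, −4) = (56/9, 202/9, −50/9).

(56/9, 202/9, -50/9)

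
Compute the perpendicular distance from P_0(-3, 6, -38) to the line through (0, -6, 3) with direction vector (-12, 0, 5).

3√185

Direction vector d = (-12, 0, 5).
AP = (-3, 12, -41); AP·d = -169, |AP|² = 1834, |d|² = 169.
distance² = |AP|² − (AP·d)²/|d|² = 1834 − 28561/169 = 1665, so the distance is 3√185.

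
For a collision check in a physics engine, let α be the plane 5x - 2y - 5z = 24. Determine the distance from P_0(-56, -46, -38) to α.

d = |5·(-56) + (-2)·(-46) + (-5)·(-38) − 24| / √(25 + 4 + 25) = |-22| / (3√6) = 11√6/9.

11√6/9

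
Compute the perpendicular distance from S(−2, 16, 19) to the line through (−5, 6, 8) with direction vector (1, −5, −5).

√26

Direction vector d = (1, −5, −5).
AP = (3, 10, 11), and AP × d = (5, 26, −25).
|AP × d|² = 1326 and |d|² = 51, so the distance is √(1326/51) = √26.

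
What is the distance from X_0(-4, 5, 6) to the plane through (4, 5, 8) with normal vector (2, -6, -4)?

2√14/7

The plane has equation n·(r − (4, 5, 8)) = 0, i.e. n·r = -54.
Then n·(-4, 5, 6) - (-54) = -8.
|n| = √(4 + 36 + 16) = 2√14, so the distance is |-8|/(2√14) = 2√14/7.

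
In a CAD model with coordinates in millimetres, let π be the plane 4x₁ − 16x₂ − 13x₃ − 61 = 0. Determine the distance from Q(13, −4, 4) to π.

1/7

Normal vector n = (4, −16, −13), and n·(13, −4, 4) − 61 = 3.
|n| = √(16 + 256 + 169) = 21, so the distance is |3|/21 = 1/7.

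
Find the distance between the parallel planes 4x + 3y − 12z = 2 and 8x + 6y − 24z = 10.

3/13

Divide the second equation by 2 to match normals: 4x + 3y − 12z = 5.
With common normal n = (4, 3, −12) (|n| = 13), the distance is |2 − 5|/|n| = 3/13.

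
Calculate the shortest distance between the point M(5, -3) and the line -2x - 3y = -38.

The normal to the line is n = (-2, -3) with |n| = √13.
|n·M − (-38)| = |-1 − (-38)| = 37, so the distance is 37/√13 = 37√13/13.

37√13/13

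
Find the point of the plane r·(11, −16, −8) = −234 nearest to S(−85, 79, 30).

The perpendicular from S has direction n = (11, −16, −8): r = (−85, 79, 30) + λ(11, −16, −8).
Substitute into the plane: n·(S + λn) = -234 gives -2439 + 441λ = -234, so λ = 5.
Foot = (−85, 79, 30) + 5·(11, −16, −8) = (−30, −1, −10).

(-30, -1, -10)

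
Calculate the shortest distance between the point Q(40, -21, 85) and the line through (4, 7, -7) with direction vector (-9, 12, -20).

4√34

Direction vector d = (-9, 12, -20).
AP = (36, -28, 92); AP·d = -2500, |AP|² = 10544, |d|² = 625.
distance² = |AP|² − (AP·d)²/|d|² = 10544 − 6250000/625 = 544, so the distance is 4√34.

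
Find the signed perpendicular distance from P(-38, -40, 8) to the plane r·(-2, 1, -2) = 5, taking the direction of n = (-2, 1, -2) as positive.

n·P − 5 = 15.
|n| = 3, so the signed distance is 15/3 = 5.

5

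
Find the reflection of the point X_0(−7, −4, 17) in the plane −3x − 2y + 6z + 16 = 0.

(11, 8, -19)

n = (−3, −2, 6), |n|² = 49, n·X_0 − (-16) = 147, so t = 147/49 = 3.
Foot F = X_0 − 3·n = (2, 2, −1); the reflection is 2F − X_0 = (11, 8, −19).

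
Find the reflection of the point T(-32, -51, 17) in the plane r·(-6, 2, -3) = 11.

(-176/7, -373/7, 143/7)

n = (-6, 2, -3), |n|² = 49, n·T − 11 = 28, so t = 28/49 = 4/7.
Foot F = T − (4/7)·n = (-200/7, -365/7, 131/7); the reflection is 2F − T = (-176/7, -373/7, 143/7).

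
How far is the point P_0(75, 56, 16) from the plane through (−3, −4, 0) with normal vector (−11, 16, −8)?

The plane has equation n·(r − (−3, −4, 0)) = 0, i.e. n·r = -31.
Then n·(75, 56, 16) − (−31) = −26.
|n| = √(121 + 256 + 64) = 21, so the distance is |-26|/21 = 26/21.

26/21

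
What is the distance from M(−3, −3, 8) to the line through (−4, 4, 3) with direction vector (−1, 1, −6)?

√37

Direction vector d = (−1, 1, −6).
AP = (1, −7, 5); AP·d = -38, |AP|² = 75, |d|² = 38.
distance² = |AP|² − (AP·d)²/|d|² = 75 − 1444/38 = 37, so the distance is √37.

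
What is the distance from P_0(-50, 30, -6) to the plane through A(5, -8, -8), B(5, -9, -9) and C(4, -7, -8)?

19/√3

AB = (0, -1, -1) and AC = (-1, 1, 0), so a normal is n = AB × AC = (1, 1, -1).
Then n·(-50, 30, -6) - 5 = -19.
|n| = √(1 + 1 + 1) = √3, so the distance is |-19|/√3 = 19√3/3.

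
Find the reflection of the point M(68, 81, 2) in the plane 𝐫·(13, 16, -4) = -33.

(-62, -79, 42)

n = (13, 16, -4), |n|² = 441, n·M − (-33) = 2205, so t = 2205/441 = 5.
Foot F = M − 5·n = (3, 1, 22); the reflection is 2F − M = (-62, -79, 42).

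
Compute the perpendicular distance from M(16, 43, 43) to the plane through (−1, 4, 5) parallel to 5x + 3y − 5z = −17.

12√59/59

Parallel planes share the normal n = (5, 3, −5); since (−1, 4, 5) lies on the plane, its equation is 5x + 3y − 5z = -18.
d = |5·16 + 3·43 + (-5)·43 − (-18)| / √(25 + 9 + 25) = |12| / √59 = 12/√59.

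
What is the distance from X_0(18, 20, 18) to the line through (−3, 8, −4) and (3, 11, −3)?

A direction vector is d = (6, 3, 1).
AP = (21, 12, 22); AP·d = 184, |AP|² = 1069, |d|² = 46.
distance² = |AP|² − (AP·d)²/|d|² = 1069 − 33856/46 = 333, so the distance is 3√37.

3√37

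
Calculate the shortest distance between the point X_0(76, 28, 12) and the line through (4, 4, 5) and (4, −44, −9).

A direction vector is d = (0, −48, −14).
AP = (72, 24, 7); AP·d = -1250, |AP|² = 5809, |d|² = 2500.
distance² = |AP|² − (AP·d)²/|d|² = 5809 − 1562500/2500 = 5184, so the distance is 72.

72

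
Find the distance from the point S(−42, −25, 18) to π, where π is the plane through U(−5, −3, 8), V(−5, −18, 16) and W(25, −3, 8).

UV = (0, −15, 8) and UW = (30, 0, 0), so a normal is n = UV × UW = (0, 240, 450).
d = |240·(-25) + 450·18 − 2880| / √(0 + 57600 + 202500) = |-780| / 510 = 26/17.

26/17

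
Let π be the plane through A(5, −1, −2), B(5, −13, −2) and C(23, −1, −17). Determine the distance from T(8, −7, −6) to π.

AB = (0, −12, 0) and AC = (18, 0, −15), so a normal is n = AB × AC = (180, 0, 216).
d = |180·8 + 216·(-6) − 468| / √(32400 + 0 + 46656) = |-324| / (36√61) = 9√61/61.

9√61/61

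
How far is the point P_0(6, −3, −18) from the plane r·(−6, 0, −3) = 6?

4√5/5

Normal vector n = (−6, 0, −3), and n·(6, −3, −18) − 6 = 12.
|n| = √(36 + 0 + 9) = 3√5, so the distance is |12|/(3√5) = 4√5/5.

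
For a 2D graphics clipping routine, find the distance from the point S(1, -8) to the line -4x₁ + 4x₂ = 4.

d = |(-4)·1 + 4·(-8) − 4| / √(16 + 16) = |-40|/(4√2) = 5√2.

5√2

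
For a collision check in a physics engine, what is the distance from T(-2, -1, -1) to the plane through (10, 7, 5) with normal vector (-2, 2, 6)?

The plane has equation n·(r − (10, 7, 5)) = 0, i.e. n·r = 24.
Then n·(-2, -1, -1) - 24 = -28.
|n| = √(4 + 4 + 36) = 2√11, so the distance is |-28|/(2√11) = 14/√11.

14√11/11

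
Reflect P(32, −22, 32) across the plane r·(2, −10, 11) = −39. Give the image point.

n = (2, −10, 11), |n|² = 225, n·P − (-39) = 675, so t = 675/225 = 3.
Foot F = P − 3·n = (26, 8, −1); the reflection is 2F − P = (20, 38, −34).

(20, 38, -34)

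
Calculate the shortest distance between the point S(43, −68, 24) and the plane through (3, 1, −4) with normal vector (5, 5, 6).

The plane has equation n·(r − (3, 1, −4)) = 0, i.e. n·r = -4.
n = (5, 5, 6); n·P − (-4) = 23; |n| = √86; distance = 23/√86.

23√86/86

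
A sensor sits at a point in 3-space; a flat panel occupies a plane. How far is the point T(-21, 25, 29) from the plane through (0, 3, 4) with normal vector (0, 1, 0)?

22

The plane has equation n·(r − (0, 3, 4)) = 0, i.e. n·r = 3.
d = |1·25 − 3| / √(0 + 1 + 0) = |22| / 1 = 22.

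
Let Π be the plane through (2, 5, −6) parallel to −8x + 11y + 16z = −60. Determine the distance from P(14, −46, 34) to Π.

17/21

Parallel planes share the normal n = (−8, 11, 16); since (2, 5, −6) lies on the plane, its equation is −8x + 11y + 16z = -57.
n = (−8, 11, 16); n·P − (-57) = -17; |n| = 21; distance = 17/21.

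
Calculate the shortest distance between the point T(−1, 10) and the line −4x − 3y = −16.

2

d = |(-4)·(-1) + (-3)·10 − (-16)| / √(16 + 9) = |-10|/5 = 2.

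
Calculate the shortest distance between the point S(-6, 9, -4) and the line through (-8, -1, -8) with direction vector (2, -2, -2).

Direction vector d = (2, -2, -2).
AP = (2, 10, 4); AP·d = -24, |AP|² = 120, |d|² = 12.
distance² = |AP|² − (AP·d)²/|d|² = 120 − 576/12 = 72, so the distance is 6√2.

6√2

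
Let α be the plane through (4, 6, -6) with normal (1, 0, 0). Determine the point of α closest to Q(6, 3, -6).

The perpendicular from Q has direction n = (1, 0, 0): r = (6, 3, -6) + λ(1, 0, 0).
Substitute into the plane: n·(Q + λn) = 4 gives 6 + 1λ = 4, so λ = -2.
Foot = (6, 3, -6) + (-2)·(1, 0, 0) = (4, 3, -6).

(4, 3, -6)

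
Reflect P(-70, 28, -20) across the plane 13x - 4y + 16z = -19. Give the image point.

With n = (13, -4, 16), the signed offset is (n·P − (-19))/|n|² = -1323/441 = -3.
P' = P − 2t·n = (-70, 28, -20) − (-6)·(13, -4, 16) = (8, 4, 76).

(8, 4, 76)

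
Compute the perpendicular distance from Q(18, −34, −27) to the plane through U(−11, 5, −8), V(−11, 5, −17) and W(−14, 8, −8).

5√2

UV = (0, 0, −9) and UW = (−3, 3, 0), so a normal is n = UV × UW = (27, 27, 0).
d = |27·18 + 27·(-34) − (-162)| / √(729 + 729 + 0) = |-270| / (27√2) = 5√2.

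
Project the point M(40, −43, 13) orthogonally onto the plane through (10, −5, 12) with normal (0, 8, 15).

The perpendicular from M has direction n = (0, 8, 15): r = (40, −43, 13) + λ(0, 8, 15).
Substitute into the plane: n·(M + λn) = 140 gives -149 + 289λ = 140, so λ = 1.
Foot = (40, −43, 13) + 1·(0, 8, 15) = (40, −35, 28).

(40, -35, 28)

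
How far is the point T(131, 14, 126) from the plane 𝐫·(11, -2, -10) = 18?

n = (11, -2, -10); n·P − 18 = 135; |n| = 15; distance = 135/15 = 9.

9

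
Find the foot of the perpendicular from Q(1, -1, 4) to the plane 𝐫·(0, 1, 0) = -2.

(1, -2, 4)

The perpendicular from Q has direction n = (0, 1, 0): r = (1, -1, 4) + μ(0, 1, 0).
Substitute into the plane: n·(Q + μn) = -2 gives -1 + 1μ = -2, so μ = -1.
Foot = (1, -1, 4) + (-1)·(0, 1, 0) = (1, -2, 4).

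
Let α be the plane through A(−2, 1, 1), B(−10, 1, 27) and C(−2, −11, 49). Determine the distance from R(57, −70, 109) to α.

AB = (−8, 0, 26) and AC = (0, −12, 48), so a normal is n = AB × AC = (312, 384, 96).
d = |312·57 + 384·(-70) + 96·109 − (-144)| / √(97344 + 147456 + 9216) = |1512| / 504 = 3.

3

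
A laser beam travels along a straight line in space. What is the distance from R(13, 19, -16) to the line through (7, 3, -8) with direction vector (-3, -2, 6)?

4√10

Direction vector d = (-3, -2, 6).
AP = (6, 16, -8), and AP × d = (80, -12, 36).
|AP × d|² = 7840 and |d|² = 49, so the distance is √(7840/49) = √160 = 4√10.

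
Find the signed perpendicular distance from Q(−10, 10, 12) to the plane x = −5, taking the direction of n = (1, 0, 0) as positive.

-5

n·Q − (-5) = -5.
|n| = 1, so the signed distance is -5/1 = -5.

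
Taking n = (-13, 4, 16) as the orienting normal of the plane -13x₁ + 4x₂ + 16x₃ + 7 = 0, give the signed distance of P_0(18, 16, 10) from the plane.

-1/7

n·P_0 − (-7) = -3.
|n| = 21, so the signed distance is -3/21 = -1/7.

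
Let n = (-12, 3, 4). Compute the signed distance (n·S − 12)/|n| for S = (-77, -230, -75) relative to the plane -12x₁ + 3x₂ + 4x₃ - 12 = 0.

-6

n·S − 12 = -78.
|n| = 13, so the signed distance is -78/13 = -6.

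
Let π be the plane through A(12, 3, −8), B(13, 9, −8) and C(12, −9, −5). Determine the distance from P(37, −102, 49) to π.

27/√53

AB = (1, 6, 0) and AC = (0, −12, 3), so a normal is n = AB × AC = (18, −3, −12).
n = (18, −3, −12); n·P − 303 = 81; |n| = 3√53; distance = 81/(3√53) = 27√53/53.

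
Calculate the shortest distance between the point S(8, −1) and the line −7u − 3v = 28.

81√58/58

The normal to the line is n = (−7, −3) with |n| = √58.
|n·S − 28| = |-53 − 28| = 81, so the distance is 81/√58.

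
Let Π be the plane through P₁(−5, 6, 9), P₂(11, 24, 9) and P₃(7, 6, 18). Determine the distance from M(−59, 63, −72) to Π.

30/17

P₁P₂ = (16, 18, 0) and P₁P₃ = (12, 0, 9), so a normal is n = P₁P₂ × P₁P₃ = (162, −144, −216).
d = |162·(-59) + (-144)·63 + (-216)·(-72) − (-3618)| / √(26244 + 20736 + 46656) = |540| / 306 = 30/17.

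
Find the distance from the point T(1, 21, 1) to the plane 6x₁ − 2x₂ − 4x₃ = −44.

d = |6·1 + (-2)·21 + (-4)·1 − (-44)| / √(36 + 4 + 16) = |4| / (2√14) = 2/√14.

√14/7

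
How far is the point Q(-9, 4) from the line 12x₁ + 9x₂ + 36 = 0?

12/5

The normal to the line is n = (12, 9) with |n| = 15.
|n·Q − (-36)| = |-72 − (-36)| = 36, so the distance is 36/15 = 12/5.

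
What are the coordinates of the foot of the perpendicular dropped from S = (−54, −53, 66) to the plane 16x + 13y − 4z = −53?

n = (16, 13, −4), |n|² = 441, and n·S − (-53) = -1764.
t = -1764/441 = -4, so the foot is S − t·n = (−54, −53, 66) − (-4)·(16, 13, −4) = (10, −1, 50).

(10, -1, 50)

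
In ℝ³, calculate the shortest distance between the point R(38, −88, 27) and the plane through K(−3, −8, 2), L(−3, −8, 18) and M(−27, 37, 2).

25/17

KL = (0, 0, 16) and KM = (−24, 45, 0), so a normal is n = KL × KM = (−720, −384, 0).
Then n·(38, −88, 27) − 5232 = 1200.
|n| = √(518400 + 147456 + 0) = 816, so the distance is |1200|/816 = 25/17.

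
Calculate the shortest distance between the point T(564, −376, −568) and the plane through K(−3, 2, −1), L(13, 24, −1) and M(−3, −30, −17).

9

KL = (16, 22, 0) and KM = (0, −32, −16), so a normal is n = KL × KM = (−352, 256, −512).
Then n·(564, −376, −568) − 2080 = −6048.
|n| = √(123904 + 65536 + 262144) = 672, so the distance is |-6048|/672 = 9.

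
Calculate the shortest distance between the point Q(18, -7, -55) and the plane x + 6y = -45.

Normal vector n = (1, 6, 0), and n·(18, -7, -55) - (-45) = 21.
|n| = √(1 + 36 + 0) = √37, so the distance is |21|/√37 = 21/√37.

21√37/37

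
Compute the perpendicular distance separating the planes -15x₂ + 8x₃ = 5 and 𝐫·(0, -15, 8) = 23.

18/17

With common normal n = (0, -15, 8) (|n| = 17), the distance is |5 − 23|/|n| = 18/17.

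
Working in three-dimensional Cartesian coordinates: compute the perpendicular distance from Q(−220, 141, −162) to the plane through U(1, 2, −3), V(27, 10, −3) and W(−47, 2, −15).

7

UV = (26, 8, 0) and UW = (−48, 0, −12), so a normal is n = UV × UW = (−96, 312, 384).
Then n·(−220, 141, −162) − (−624) = 3528.
|n| = √(9216 + 97344 + 147456) = 504, so the distance is |3528|/504 = 7.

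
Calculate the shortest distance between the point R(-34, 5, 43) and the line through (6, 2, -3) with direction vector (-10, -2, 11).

5√5

Direction vector d = (-10, -2, 11).
AP = (-40, 3, 46); AP·d = 900, |AP|² = 3725, |d|² = 225.
distance² = |AP|² − (AP·d)²/|d|² = 3725 − 810000/225 = 125, so the distance is 5√5.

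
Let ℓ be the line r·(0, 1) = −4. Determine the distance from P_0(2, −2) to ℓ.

d = |0·2 + 1·(-2) − (-4)| / √(0 + 1) = |2|/1 = 2.

2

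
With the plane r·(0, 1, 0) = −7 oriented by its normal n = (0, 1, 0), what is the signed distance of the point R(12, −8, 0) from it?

-1

n·R − (-7) = -1.
|n| = 1, so the signed distance is -1/1 = -1.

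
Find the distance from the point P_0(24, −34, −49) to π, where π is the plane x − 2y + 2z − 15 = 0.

7

n = (1, −2, 2); n·P − 15 = -21; |n| = 3; distance = 21/3 = 7.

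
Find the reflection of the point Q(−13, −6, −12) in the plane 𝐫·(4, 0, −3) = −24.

(-389/25, -6, -252/25)

n = (4, 0, −3), |n|² = 25, n·Q − (-24) = 8, so t = 8/25.
Foot F = Q − (8/25)·n = (−357/25, −6, −276/25); the reflection is 2F − Q = (−389/25, −6, −252/25).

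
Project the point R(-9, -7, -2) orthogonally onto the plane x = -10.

(-10, -7, -2)

n = (1, 0, 0), |n|² = 1, and n·R − (-10) = 1.
t = 1/1 = 1, so the foot is R − t·n = (-9, -7, -2) − 1·(1, 0, 0) = (-10, -7, -2).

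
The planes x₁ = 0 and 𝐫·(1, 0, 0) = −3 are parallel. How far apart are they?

3

Both planes have normal n = (1, 0, 0), |n| = 1. Any point on the first plane is at distance |(-3) − 0|/|n| = 3/1 = 3 from the second.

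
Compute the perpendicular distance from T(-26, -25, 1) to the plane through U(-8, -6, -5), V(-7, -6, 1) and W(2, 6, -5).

19√62/62

UV = (1, 0, 6) and UW = (10, 12, 0), so a normal is n = UV × UW = (-72, 60, 12).
Then n·(-26, -25, 1) - 156 = 228.
|n| = √(5184 + 3600 + 144) = 12√62, so the distance is |228|/(12√62) = 19√62/62.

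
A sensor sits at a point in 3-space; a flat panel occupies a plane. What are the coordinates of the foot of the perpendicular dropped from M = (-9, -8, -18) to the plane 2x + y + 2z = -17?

n = (2, 1, 2), |n|² = 9, and n·M − (-17) = -45.
t = -45/9 = -5, so the foot is M − t·n = (-9, -8, -18) − (-5)·(2, 1, 2) = (1, -3, -8).

(1, -3, -8)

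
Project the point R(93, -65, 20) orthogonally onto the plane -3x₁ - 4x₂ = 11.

(447/5, -349/5, 20)

n = (-3, -4, 0), |n|² = 25, and n·R − 11 = -30.
t = -30/25 = -6/5, so the foot is R − t·n = (93, -65, 20) − (-6/5)·(-3, -4, 0) = (447/5, -349/5, 20).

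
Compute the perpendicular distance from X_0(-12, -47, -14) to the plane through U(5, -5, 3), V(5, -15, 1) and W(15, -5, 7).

9/√30

UV = (0, -10, -2) and UW = (10, 0, 4), so a normal is n = UV × UW = (-40, -20, 100).
Then n·(-12, -47, -14) - 200 = -180.
|n| = √(1600 + 400 + 10000) = 20√30, so the distance is |-180|/(20√30) = 9/√30.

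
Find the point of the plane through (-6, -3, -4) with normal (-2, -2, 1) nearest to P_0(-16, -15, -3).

n = (-2, -2, 1), |n|² = 9, and n·P_0 − 14 = 45.
t = 45/9 = 5, so the foot is P_0 − t·n = (-16, -15, -3) − 5·(-2, -2, 1) = (-6, -5, -8).

(-6, -5, -8)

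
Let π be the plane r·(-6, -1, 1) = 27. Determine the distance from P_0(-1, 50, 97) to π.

26/√38

d = |(-6)·(-1) + (-1)·50 + 1·97 − 27| / √(36 + 1 + 1) = |26| / √38 = 26/√38.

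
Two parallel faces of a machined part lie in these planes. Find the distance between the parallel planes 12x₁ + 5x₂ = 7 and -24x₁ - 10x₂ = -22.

Divide the second equation by -2 to match normals: 12x₁ + 5x₂ = 11.
With common normal n = (12, 5, 0) (|n| = 13), the distance is |7 − 11|/|n| = 4/13.

4/13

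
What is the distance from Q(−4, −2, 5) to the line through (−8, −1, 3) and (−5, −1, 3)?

A direction vector is d = (3, 0, 0).
AP = (4, −1, 2); AP·d = 12, |AP|² = 21, |d|² = 9.
distance² = |AP|² − (AP·d)²/|d|² = 21 − 144/9 = 5, so the distance is √5.

√5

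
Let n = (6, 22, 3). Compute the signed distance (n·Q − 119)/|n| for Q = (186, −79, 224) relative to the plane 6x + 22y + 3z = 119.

n·Q − 119 = -69.
|n| = 23, so the signed distance is -69/23 = -3.

-3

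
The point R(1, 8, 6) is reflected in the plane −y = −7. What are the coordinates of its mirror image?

With n = (0, −1, 0), the signed offset is (n·R − (-7))/|n|² = -1/1 = -1.
R' = R − 2t·n = (1, 8, 6) − (-2)·(0, −1, 0) = (1, 6, 6).

(1, 6, 6)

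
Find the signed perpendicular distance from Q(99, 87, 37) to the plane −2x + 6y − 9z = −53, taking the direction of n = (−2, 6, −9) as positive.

n·Q − (-53) = 44.
|n| = 11, so the signed distance is 44/11 = 4.

4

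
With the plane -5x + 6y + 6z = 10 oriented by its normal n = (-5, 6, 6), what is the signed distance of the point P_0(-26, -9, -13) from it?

n·P_0 − 10 = -12.
|n| = √97, so the signed distance is -12√97/97.

-12√97/97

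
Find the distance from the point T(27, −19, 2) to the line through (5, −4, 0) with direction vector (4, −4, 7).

√389

Direction vector d = (4, −4, 7).
AP = (22, −15, 2); AP·d = 162, |AP|² = 713, |d|² = 81.
distance² = |AP|² − (AP·d)²/|d|² = 713 − 26244/81 = 389, so the distance is √389.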